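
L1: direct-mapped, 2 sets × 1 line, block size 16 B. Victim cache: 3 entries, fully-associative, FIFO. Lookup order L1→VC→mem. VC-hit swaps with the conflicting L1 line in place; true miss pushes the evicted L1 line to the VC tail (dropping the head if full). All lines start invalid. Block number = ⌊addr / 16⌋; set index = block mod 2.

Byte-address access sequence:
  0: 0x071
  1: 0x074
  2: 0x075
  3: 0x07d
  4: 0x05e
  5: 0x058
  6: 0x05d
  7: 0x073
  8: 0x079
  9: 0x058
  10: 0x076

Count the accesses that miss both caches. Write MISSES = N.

MISSES = 2

0: 0x71 (blk 7, set 1) → MISS  vc=[]
1: 0x74 (blk 7, set 1) → L1-HIT  vc=[]
2: 0x75 (blk 7, set 1) → L1-HIT  vc=[]
3: 0x7d (blk 7, set 1) → L1-HIT  vc=[]
4: 0x5e (blk 5, set 1) → MISS  vc=[7]
5: 0x58 (blk 5, set 1) → L1-HIT  vc=[7]
6: 0x5d (blk 5, set 1) → L1-HIT  vc=[7]
7: 0x73 (blk 7, set 1) → VC-HIT  vc=[5]
8: 0x79 (blk 7, set 1) → L1-HIT  vc=[5]
9: 0x58 (blk 5, set 1) → VC-HIT  vc=[7]
10: 0x76 (blk 7, set 1) → VC-HIT  vc=[5]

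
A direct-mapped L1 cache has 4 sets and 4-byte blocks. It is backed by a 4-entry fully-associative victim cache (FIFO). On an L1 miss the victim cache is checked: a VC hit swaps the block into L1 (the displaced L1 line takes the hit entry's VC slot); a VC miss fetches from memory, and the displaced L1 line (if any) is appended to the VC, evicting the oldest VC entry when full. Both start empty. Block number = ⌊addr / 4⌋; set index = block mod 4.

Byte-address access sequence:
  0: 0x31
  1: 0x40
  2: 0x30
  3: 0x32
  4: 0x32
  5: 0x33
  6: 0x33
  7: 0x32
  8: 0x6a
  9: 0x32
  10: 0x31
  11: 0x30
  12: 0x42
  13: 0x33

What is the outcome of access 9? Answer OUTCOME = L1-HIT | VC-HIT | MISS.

OUTCOME = L1-HIT

  [0] addr=0x31 blk=12 s=0: MISS | VC []
  [1] addr=0x40 blk=16 s=0: MISS | VC [12]
  [2] addr=0x30 blk=12 s=0: VC-HIT | VC [16]
  [3] addr=0x32 blk=12 s=0: L1-HIT | VC [16]
  [4] addr=0x32 blk=12 s=0: L1-HIT | VC [16]
  [5] addr=0x33 blk=12 s=0: L1-HIT | VC [16]
  [6] addr=0x33 blk=12 s=0: L1-HIT | VC [16]
  [7] addr=0x32 blk=12 s=0: L1-HIT | VC [16]
  [8] addr=0x6a blk=26 s=2: MISS | VC [16]
  [9] addr=0x32 blk=12 s=0: L1-HIT | VC [16]
  [10] addr=0x31 blk=12 s=0: L1-HIT | VC [16]
  [11] addr=0x30 blk=12 s=0: L1-HIT | VC [16]
  [12] addr=0x42 blk=16 s=0: VC-HIT | VC [12]
  [13] addr=0x33 blk=12 s=0: VC-HIT | VC [16]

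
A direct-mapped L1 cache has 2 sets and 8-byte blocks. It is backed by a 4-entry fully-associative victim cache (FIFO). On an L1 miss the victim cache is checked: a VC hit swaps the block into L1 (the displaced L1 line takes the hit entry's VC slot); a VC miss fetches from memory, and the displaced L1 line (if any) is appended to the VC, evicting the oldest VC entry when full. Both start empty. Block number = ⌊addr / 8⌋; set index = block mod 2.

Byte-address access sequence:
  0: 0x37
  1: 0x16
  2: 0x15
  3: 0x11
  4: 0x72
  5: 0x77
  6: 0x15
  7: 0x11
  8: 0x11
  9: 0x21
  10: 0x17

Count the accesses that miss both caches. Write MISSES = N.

MISSES = 4

  [0] addr=0x37 blk=6 s=0: MISS | VC []
  [1] addr=0x16 blk=2 s=0: MISS | VC [6]
  [2] addr=0x15 blk=2 s=0: L1-HIT | VC [6]
  [3] addr=0x11 blk=2 s=0: L1-HIT | VC [6]
  [4] addr=0x72 blk=14 s=0: MISS | VC [6, 2]
  [5] addr=0x77 blk=14 s=0: L1-HIT | VC [6, 2]
  [6] addr=0x15 blk=2 s=0: VC-HIT | VC [6, 14]
  [7] addr=0x11 blk=2 s=0: L1-HIT | VC [6, 14]
  [8] addr=0x11 blk=2 s=0: L1-HIT | VC [6, 14]
  [9] addr=0x21 blk=4 s=0: MISS | VC [6, 14, 2]
  [10] addr=0x17 blk=2 s=0: VC-HIT | VC [6, 14, 4]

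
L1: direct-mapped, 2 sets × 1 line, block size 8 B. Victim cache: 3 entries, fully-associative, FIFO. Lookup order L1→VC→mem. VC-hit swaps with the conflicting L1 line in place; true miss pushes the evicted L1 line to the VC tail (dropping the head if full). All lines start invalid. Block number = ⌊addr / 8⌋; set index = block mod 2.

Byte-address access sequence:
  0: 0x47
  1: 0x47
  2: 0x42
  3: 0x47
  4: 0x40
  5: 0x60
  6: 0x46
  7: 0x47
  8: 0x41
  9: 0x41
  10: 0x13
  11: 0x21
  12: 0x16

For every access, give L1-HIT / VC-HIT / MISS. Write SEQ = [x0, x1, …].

SEQ = [MISS, L1-HIT, L1-HIT, L1-HIT, L1-HIT, MISS, VC-HIT, L1-HIT, L1-HIT, L1-HIT, MISS, MISS, VC-HIT]

  [0] addr=0x47 blk=8 s=0: MISS | VC []
  [1] addr=0x47 blk=8 s=0: L1-HIT | VC []
  [2] addr=0x42 blk=8 s=0: L1-HIT | VC []
  [3] addr=0x47 blk=8 s=0: L1-HIT | VC []
  [4] addr=0x40 blk=8 s=0: L1-HIT | VC []
  [5] addr=0x60 blk=12 s=0: MISS | VC [8]
  [6] addr=0x46 blk=8 s=0: VC-HIT | VC [12]
  [7] addr=0x47 blk=8 s=0: L1-HIT | VC [12]
  [8] addr=0x41 blk=8 s=0: L1-HIT | VC [12]
  [9] addr=0x41 blk=8 s=0: L1-HIT | VC [12]
  [10] addr=0x13 blk=2 s=0: MISS | VC [12, 8]
  [11] addr=0x21 blk=4 s=0: MISS | VC [12, 8, 2]
  [12] addr=0x16 blk=2 s=0: VC-HIT | VC [12, 8, 4]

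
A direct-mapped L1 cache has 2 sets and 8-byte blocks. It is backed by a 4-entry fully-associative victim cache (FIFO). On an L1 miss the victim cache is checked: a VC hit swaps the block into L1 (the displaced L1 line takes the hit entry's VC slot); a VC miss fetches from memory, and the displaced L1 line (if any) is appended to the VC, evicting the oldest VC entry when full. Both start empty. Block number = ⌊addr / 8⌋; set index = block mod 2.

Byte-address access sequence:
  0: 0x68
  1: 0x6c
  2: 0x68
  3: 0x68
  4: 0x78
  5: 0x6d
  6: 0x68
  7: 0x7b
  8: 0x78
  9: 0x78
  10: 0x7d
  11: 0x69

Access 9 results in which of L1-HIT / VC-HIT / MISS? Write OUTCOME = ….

OUTCOME = L1-HIT

#0 0x68→b13/s1 MISS; vc=[]
#1 0x6c→b13/s1 L1-HIT; vc=[]
#2 0x68→b13/s1 L1-HIT; vc=[]
#3 0x68→b13/s1 L1-HIT; vc=[]
#4 0x78→b15/s1 MISS; vc=[13]
#5 0x6d→b13/s1 VC-HIT; vc=[15]
#6 0x68→b13/s1 L1-HIT; vc=[15]
#7 0x7b→b15/s1 VC-HIT; vc=[13]
#8 0x78→b15/s1 L1-HIT; vc=[13]
#9 0x78→b15/s1 L1-HIT; vc=[13]
#10 0x7d→b15/s1 L1-HIT; vc=[13]
#11 0x69→b13/s1 VC-HIT; vc=[15]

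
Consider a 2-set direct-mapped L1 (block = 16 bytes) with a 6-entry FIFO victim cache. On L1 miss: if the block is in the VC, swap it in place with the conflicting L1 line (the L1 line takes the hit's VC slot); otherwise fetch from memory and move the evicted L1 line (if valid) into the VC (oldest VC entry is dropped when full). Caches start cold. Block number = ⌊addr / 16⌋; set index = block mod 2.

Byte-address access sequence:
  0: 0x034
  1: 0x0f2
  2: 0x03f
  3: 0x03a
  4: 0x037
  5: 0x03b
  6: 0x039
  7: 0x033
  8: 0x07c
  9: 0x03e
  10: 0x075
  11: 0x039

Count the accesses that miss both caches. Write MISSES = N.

MISSES = 3

#0 0x34→b3/s1 MISS; vc=[]
#1 0xf2→b15/s1 MISS; vc=[3]
#2 0x3f→b3/s1 VC-HIT; vc=[15]
#3 0x3a→b3/s1 L1-HIT; vc=[15]
#4 0x37→b3/s1 L1-HIT; vc=[15]
#5 0x3b→b3/s1 L1-HIT; vc=[15]
#6 0x39→b3/s1 L1-HIT; vc=[15]
#7 0x33→b3/s1 L1-HIT; vc=[15]
#8 0x7c→b7/s1 MISS; vc=[15,3]
#9 0x3e→b3/s1 VC-HIT; vc=[15,7]
#10 0x75→b7/s1 VC-HIT; vc=[15,3]
#11 0x39→b3/s1 VC-HIT; vc=[15,7]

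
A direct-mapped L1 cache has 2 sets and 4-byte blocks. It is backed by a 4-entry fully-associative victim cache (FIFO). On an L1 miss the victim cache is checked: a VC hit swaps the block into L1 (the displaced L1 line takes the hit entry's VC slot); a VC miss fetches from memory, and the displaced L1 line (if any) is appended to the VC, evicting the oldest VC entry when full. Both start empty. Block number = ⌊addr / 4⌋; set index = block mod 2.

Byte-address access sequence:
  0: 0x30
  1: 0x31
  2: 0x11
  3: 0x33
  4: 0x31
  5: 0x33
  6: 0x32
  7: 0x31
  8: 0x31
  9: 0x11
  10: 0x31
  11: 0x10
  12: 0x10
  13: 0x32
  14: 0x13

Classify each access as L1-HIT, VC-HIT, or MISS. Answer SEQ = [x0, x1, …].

0: 0x30 (blk 12, set 0) → MISS  vc=[]
1: 0x31 (blk 12, set 0) → L1-HIT  vc=[]
2: 0x11 (blk 4, set 0) → MISS  vc=[12]
3: 0x33 (blk 12, set 0) → VC-HIT  vc=[4]
4: 0x31 (blk 12, set 0) → L1-HIT  vc=[4]
5: 0x33 (blk 12, set 0) → L1-HIT  vc=[4]
6: 0x32 (blk 12, set 0) → L1-HIT  vc=[4]
7: 0x31 (blk 12, set 0) → L1-HIT  vc=[4]
8: 0x31 (blk 12, set 0) → L1-HIT  vc=[4]
9: 0x11 (blk 4, set 0) → VC-HIT  vc=[12]
10: 0x31 (blk 12, set 0) → VC-HIT  vc=[4]
11: 0x10 (blk 4, set 0) → VC-HIT  vc=[12]
12: 0x10 (blk 4, set 0) → L1-HIT  vc=[12]
13: 0x32 (blk 12, set 0) → VC-HIT  vc=[4]
14: 0x13 (blk 4, set 0) → VC-HIT  vc=[12]

SEQ = [MISS, L1-HIT, MISS, VC-HIT, L1-HIT, L1-HIT, L1-HIT, L1-HIT, L1-HIT, VC-HIT, VC-HIT, VC-HIT, L1-HIT, VC-HIT, VC-HIT]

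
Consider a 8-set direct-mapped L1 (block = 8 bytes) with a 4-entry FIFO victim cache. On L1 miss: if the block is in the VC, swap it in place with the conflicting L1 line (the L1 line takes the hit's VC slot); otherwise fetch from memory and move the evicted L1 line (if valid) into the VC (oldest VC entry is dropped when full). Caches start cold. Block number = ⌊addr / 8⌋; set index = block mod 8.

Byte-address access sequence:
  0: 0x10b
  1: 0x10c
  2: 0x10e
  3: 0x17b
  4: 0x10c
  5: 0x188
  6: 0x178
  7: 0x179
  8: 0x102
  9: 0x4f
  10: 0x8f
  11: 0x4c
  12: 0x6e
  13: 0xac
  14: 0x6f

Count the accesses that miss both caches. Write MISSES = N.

MISSES = 8

#0 0x10b→b33/s1 MISS; vc=[]
#1 0x10c→b33/s1 L1-HIT; vc=[]
#2 0x10e→b33/s1 L1-HIT; vc=[]
#3 0x17b→b47/s7 MISS; vc=[]
#4 0x10c→b33/s1 L1-HIT; vc=[]
#5 0x188→b49/s1 MISS; vc=[33]
#6 0x178→b47/s7 L1-HIT; vc=[33]
#7 0x179→b47/s7 L1-HIT; vc=[33]
#8 0x102→b32/s0 MISS; vc=[33]
#9 0x4f→b9/s1 MISS; vc=[33,49]
#10 0x8f→b17/s1 MISS; vc=[33,49,9]
#11 0x4c→b9/s1 VC-HIT; vc=[33,49,17]
#12 0x6e→b13/s5 MISS; vc=[33,49,17]
#13 0xac→b21/s5 MISS; vc=[33,49,17,13]
#14 0x6f→b13/s5 VC-HIT; vc=[33,49,17,21]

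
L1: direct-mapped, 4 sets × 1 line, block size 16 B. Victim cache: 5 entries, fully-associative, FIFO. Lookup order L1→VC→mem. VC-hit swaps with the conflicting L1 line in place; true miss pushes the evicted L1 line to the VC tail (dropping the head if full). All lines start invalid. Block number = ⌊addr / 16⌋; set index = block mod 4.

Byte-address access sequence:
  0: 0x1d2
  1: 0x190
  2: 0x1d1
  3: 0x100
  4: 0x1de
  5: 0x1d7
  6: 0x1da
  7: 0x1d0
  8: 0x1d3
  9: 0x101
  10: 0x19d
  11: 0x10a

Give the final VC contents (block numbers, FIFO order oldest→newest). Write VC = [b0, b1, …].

0: 0x1d2 (blk 29, set 1) → MISS  vc=[]
1: 0x190 (blk 25, set 1) → MISS  vc=[29]
2: 0x1d1 (blk 29, set 1) → VC-HIT  vc=[25]
3: 0x100 (blk 16, set 0) → MISS  vc=[25]
4: 0x1de (blk 29, set 1) → L1-HIT  vc=[25]
5: 0x1d7 (blk 29, set 1) → L1-HIT  vc=[25]
6: 0x1da (blk 29, set 1) → L1-HIT  vc=[25]
7: 0x1d0 (blk 29, set 1) → L1-HIT  vc=[25]
8: 0x1d3 (blk 29, set 1) → L1-HIT  vc=[25]
9: 0x101 (blk 16, set 0) → L1-HIT  vc=[25]
10: 0x19d (blk 25, set 1) → VC-HIT  vc=[29]
11: 0x10a (blk 16, set 0) → L1-HIT  vc=[29]

VC = [29]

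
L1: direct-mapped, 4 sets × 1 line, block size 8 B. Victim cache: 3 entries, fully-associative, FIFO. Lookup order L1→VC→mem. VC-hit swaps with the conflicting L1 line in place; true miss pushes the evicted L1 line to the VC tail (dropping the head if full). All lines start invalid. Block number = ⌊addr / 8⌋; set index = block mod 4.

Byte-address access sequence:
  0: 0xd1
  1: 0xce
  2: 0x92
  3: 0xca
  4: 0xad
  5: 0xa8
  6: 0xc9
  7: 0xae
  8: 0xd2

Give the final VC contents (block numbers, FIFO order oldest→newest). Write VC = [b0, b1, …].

#0 0xd1→b26/s2 MISS; vc=[]
#1 0xce→b25/s1 MISS; vc=[]
#2 0x92→b18/s2 MISS; vc=[26]
#3 0xca→b25/s1 L1-HIT; vc=[26]
#4 0xad→b21/s1 MISS; vc=[26,25]
#5 0xa8→b21/s1 L1-HIT; vc=[26,25]
#6 0xc9→b25/s1 VC-HIT; vc=[26,21]
#7 0xae→b21/s1 VC-HIT; vc=[26,25]
#8 0xd2→b26/s2 VC-HIT; vc=[18,25]

VC = [18, 25]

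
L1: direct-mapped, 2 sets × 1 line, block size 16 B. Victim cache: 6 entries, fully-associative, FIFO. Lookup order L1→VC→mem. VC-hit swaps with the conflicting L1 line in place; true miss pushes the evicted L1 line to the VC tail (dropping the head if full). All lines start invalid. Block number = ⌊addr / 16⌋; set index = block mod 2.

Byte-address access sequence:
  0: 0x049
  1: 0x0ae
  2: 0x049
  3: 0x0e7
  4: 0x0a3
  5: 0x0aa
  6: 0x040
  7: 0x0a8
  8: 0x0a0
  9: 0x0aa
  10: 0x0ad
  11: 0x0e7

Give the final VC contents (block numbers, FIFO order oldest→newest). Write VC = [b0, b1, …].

0: 0x49 (blk 4, set 0) → MISS  vc=[]
1: 0xae (blk 10, set 0) → MISS  vc=[4]
2: 0x49 (blk 4, set 0) → VC-HIT  vc=[10]
3: 0xe7 (blk 14, set 0) → MISS  vc=[10, 4]
4: 0xa3 (blk 10, set 0) → VC-HIT  vc=[14, 4]
5: 0xaa (blk 10, set 0) → L1-HIT  vc=[14, 4]
6: 0x40 (blk 4, set 0) → VC-HIT  vc=[14, 10]
7: 0xa8 (blk 10, set 0) → VC-HIT  vc=[14, 4]
8: 0xa0 (blk 10, set 0) → L1-HIT  vc=[14, 4]
9: 0xaa (blk 10, set 0) → L1-HIT  vc=[14, 4]
10: 0xad (blk 10, set 0) → L1-HIT  vc=[14, 4]
11: 0xe7 (blk 14, set 0) → VC-HIT  vc=[10, 4]

VC = [10, 4]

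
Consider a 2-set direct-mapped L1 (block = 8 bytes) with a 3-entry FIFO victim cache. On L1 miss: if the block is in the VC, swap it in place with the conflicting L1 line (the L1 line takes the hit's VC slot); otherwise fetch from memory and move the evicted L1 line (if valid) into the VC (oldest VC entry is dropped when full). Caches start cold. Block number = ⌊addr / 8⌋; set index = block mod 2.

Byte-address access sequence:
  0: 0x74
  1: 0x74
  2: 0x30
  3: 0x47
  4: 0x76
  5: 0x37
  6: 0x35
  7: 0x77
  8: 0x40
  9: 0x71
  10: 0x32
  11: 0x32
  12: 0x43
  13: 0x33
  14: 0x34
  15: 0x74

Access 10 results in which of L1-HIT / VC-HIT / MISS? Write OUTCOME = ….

OUTCOME = VC-HIT

#0 0x74→b14/s0 MISS; vc=[]
#1 0x74→b14/s0 L1-HIT; vc=[]
#2 0x30→b6/s0 MISS; vc=[14]
#3 0x47→b8/s0 MISS; vc=[14,6]
#4 0x76→b14/s0 VC-HIT; vc=[8,6]
#5 0x37→b6/s0 VC-HIT; vc=[8,14]
#6 0x35→b6/s0 L1-HIT; vc=[8,14]
#7 0x77→b14/s0 VC-HIT; vc=[8,6]
#8 0x40→b8/s0 VC-HIT; vc=[14,6]
#9 0x71→b14/s0 VC-HIT; vc=[8,6]
#10 0x32→b6/s0 VC-HIT; vc=[8,14]
#11 0x32→b6/s0 L1-HIT; vc=[8,14]
#12 0x43→b8/s0 VC-HIT; vc=[6,14]
#13 0x33→b6/s0 VC-HIT; vc=[8,14]
#14 0x34→b6/s0 L1-HIT; vc=[8,14]
#15 0x74→b14/s0 VC-HIT; vc=[8,6]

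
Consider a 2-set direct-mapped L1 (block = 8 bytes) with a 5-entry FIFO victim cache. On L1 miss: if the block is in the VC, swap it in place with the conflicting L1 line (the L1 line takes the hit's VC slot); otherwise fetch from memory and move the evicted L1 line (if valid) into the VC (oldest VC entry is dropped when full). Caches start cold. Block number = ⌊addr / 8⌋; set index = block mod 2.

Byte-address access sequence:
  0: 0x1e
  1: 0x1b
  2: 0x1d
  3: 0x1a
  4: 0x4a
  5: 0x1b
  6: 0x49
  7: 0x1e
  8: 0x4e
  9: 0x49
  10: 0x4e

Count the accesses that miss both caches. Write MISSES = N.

0: 0x1e (blk 3, set 1) → MISS  vc=[]
1: 0x1b (blk 3, set 1) → L1-HIT  vc=[]
2: 0x1d (blk 3, set 1) → L1-HIT  vc=[]
3: 0x1a (blk 3, set 1) → L1-HIT  vc=[]
4: 0x4a (blk 9, set 1) → MISS  vc=[3]
5: 0x1b (blk 3, set 1) → VC-HIT  vc=[9]
6: 0x49 (blk 9, set 1) → VC-HIT  vc=[3]
7: 0x1e (blk 3, set 1) → VC-HIT  vc=[9]
8: 0x4e (blk 9, set 1) → VC-HIT  vc=[3]
9: 0x49 (blk 9, set 1) → L1-HIT  vc=[3]
10: 0x4e (blk 9, set 1) → L1-HIT  vc=[3]

MISSES = 2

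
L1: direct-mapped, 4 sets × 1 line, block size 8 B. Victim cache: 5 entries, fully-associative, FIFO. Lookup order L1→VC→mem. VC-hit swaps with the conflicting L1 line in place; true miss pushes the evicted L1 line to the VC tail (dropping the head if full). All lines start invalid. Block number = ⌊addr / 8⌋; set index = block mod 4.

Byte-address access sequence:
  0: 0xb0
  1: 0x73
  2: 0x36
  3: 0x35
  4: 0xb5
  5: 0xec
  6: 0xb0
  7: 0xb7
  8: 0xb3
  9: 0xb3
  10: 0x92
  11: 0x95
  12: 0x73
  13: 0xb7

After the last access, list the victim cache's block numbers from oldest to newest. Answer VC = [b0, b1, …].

0: 0xb0 (blk 22, set 2) → MISS  vc=[]
1: 0x73 (blk 14, set 2) → MISS  vc=[22]
2: 0x36 (blk 6, set 2) → MISS  vc=[22, 14]
3: 0x35 (blk 6, set 2) → L1-HIT  vc=[22, 14]
4: 0xb5 (blk 22, set 2) → VC-HIT  vc=[6, 14]
5: 0xec (blk 29, set 1) → MISS  vc=[6, 14]
6: 0xb0 (blk 22, set 2) → L1-HIT  vc=[6, 14]
7: 0xb7 (blk 22, set 2) → L1-HIT  vc=[6, 14]
8: 0xb3 (blk 22, set 2) → L1-HIT  vc=[6, 14]
9: 0xb3 (blk 22, set 2) → L1-HIT  vc=[6, 14]
10: 0x92 (blk 18, set 2) → MISS  vc=[6, 14, 22]
11: 0x95 (blk 18, set 2) → L1-HIT  vc=[6, 14, 22]
12: 0x73 (blk 14, set 2) → VC-HIT  vc=[6, 18, 22]
13: 0xb7 (blk 22, set 2) → VC-HIT  vc=[6, 18, 14]

VC = [6, 18, 14]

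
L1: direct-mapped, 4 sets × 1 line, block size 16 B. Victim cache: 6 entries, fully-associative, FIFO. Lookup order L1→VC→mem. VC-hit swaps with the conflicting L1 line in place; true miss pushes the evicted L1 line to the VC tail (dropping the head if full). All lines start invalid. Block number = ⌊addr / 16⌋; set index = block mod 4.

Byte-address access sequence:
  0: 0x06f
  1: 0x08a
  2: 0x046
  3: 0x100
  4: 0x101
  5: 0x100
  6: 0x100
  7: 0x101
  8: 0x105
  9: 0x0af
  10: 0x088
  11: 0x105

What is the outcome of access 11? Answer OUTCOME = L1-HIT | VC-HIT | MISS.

#0 0x6f→b6/s2 MISS; vc=[]
#1 0x8a→b8/s0 MISS; vc=[]
#2 0x46→b4/s0 MISS; vc=[8]
#3 0x100→b16/s0 MISS; vc=[8,4]
#4 0x101→b16/s0 L1-HIT; vc=[8,4]
#5 0x100→b16/s0 L1-HIT; vc=[8,4]
#6 0x100→b16/s0 L1-HIT; vc=[8,4]
#7 0x101→b16/s0 L1-HIT; vc=[8,4]
#8 0x105→b16/s0 L1-HIT; vc=[8,4]
#9 0xaf→b10/s2 MISS; vc=[8,4,6]
#10 0x88→b8/s0 VC-HIT; vc=[16,4,6]
#11 0x105→b16/s0 VC-HIT; vc=[8,4,6]

OUTCOME = VC-HIT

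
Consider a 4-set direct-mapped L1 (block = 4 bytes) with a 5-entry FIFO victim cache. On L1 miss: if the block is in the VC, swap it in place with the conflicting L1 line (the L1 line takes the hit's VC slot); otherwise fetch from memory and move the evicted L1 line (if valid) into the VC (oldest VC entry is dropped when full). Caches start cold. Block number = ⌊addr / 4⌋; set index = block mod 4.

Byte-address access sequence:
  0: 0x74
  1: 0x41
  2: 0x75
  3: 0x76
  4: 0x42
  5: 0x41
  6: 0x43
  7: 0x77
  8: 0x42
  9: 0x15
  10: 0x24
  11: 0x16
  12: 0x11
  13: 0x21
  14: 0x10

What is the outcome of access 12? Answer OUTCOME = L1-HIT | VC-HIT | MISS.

OUTCOME = MISS

0: 0x74 (blk 29, set 1) → MISS  vc=[]
1: 0x41 (blk 16, set 0) → MISS  vc=[]
2: 0x75 (blk 29, set 1) → L1-HIT  vc=[]
3: 0x76 (blk 29, set 1) → L1-HIT  vc=[]
4: 0x42 (blk 16, set 0) → L1-HIT  vc=[]
5: 0x41 (blk 16, set 0) → L1-HIT  vc=[]
6: 0x43 (blk 16, set 0) → L1-HIT  vc=[]
7: 0x77 (blk 29, set 1) → L1-HIT  vc=[]
8: 0x42 (blk 16, set 0) → L1-HIT  vc=[]
9: 0x15 (blk 5, set 1) → MISS  vc=[29]
10: 0x24 (blk 9, set 1) → MISS  vc=[29, 5]
11: 0x16 (blk 5, set 1) → VC-HIT  vc=[29, 9]
12: 0x11 (blk 4, set 0) → MISS  vc=[29, 9, 16]
13: 0x21 (blk 8, set 0) → MISS  vc=[29, 9, 16, 4]
14: 0x10 (blk 4, set 0) → VC-HIT  vc=[29, 9, 16, 8]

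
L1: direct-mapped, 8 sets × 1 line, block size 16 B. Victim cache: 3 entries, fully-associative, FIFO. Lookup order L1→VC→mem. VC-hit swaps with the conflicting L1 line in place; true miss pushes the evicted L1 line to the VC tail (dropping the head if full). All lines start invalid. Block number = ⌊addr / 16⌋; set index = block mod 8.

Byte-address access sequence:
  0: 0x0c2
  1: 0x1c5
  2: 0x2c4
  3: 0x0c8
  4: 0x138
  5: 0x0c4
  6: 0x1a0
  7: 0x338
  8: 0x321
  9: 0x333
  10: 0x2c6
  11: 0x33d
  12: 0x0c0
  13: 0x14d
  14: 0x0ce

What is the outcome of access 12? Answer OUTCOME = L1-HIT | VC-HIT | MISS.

  [0] addr=0xc2 blk=12 s=4: MISS | VC []
  [1] addr=0x1c5 blk=28 s=4: MISS | VC [12]
  [2] addr=0x2c4 blk=44 s=4: MISS | VC [12, 28]
  [3] addr=0xc8 blk=12 s=4: VC-HIT | VC [44, 28]
  [4] addr=0x138 blk=19 s=3: MISS | VC [44, 28]
  [5] addr=0xc4 blk=12 s=4: L1-HIT | VC [44, 28]
  [6] addr=0x1a0 blk=26 s=2: MISS | VC [44, 28]
  [7] addr=0x338 blk=51 s=3: MISS | VC [44, 28, 19]
  [8] addr=0x321 blk=50 s=2: MISS | VC [28, 19, 26]
  [9] addr=0x333 blk=51 s=3: L1-HIT | VC [28, 19, 26]
  [10] addr=0x2c6 blk=44 s=4: MISS | VC [19, 26, 12]
  [11] addr=0x33d blk=51 s=3: L1-HIT | VC [19, 26, 12]
  [12] addr=0xc0 blk=12 s=4: VC-HIT | VC [19, 26, 44]
  [13] addr=0x14d blk=20 s=4: MISS | VC [26, 44, 12]
  [14] addr=0xce blk=12 s=4: VC-HIT | VC [26, 44, 20]

OUTCOME = VC-HIT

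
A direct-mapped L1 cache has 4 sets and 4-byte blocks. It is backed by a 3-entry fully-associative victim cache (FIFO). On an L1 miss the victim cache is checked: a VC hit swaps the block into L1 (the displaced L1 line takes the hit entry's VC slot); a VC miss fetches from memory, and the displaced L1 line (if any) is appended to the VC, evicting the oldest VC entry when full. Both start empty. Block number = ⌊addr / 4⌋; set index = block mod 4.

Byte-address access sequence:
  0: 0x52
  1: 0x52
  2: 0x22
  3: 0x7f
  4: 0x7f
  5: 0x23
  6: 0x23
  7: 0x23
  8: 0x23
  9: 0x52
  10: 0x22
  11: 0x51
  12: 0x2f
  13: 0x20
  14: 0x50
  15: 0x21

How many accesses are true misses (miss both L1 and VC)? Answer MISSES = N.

  [0] addr=0x52 blk=20 s=0: MISS | VC []
  [1] addr=0x52 blk=20 s=0: L1-HIT | VC []
  [2] addr=0x22 blk=8 s=0: MISS | VC [20]
  [3] addr=0x7f blk=31 s=3: MISS | VC [20]
  [4] addr=0x7f blk=31 s=3: L1-HIT | VC [20]
  [5] addr=0x23 blk=8 s=0: L1-HIT | VC [20]
  [6] addr=0x23 blk=8 s=0: L1-HIT | VC [20]
  [7] addr=0x23 blk=8 s=0: L1-HIT | VC [20]
  [8] addr=0x23 blk=8 s=0: L1-HIT | VC [20]
  [9] addr=0x52 blk=20 s=0: VC-HIT | VC [8]
  [10] addr=0x22 blk=8 s=0: VC-HIT | VC [20]
  [11] addr=0x51 blk=20 s=0: VC-HIT | VC [8]
  [12] addr=0x2f blk=11 s=3: MISS | VC [8, 31]
  [13] addr=0x20 blk=8 s=0: VC-HIT | VC [20, 31]
  [14] addr=0x50 blk=20 s=0: VC-HIT | VC [8, 31]
  [15] addr=0x21 blk=8 s=0: VC-HIT | VC [20, 31]

MISSES = 4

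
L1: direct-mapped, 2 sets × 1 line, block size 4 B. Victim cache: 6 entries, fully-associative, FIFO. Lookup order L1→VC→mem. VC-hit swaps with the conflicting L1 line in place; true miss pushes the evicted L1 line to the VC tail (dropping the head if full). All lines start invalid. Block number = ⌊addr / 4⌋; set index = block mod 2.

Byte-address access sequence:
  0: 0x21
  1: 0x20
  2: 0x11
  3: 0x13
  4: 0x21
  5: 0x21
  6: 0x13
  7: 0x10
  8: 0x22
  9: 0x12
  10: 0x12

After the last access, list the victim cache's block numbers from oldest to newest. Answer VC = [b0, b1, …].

#0 0x21→b8/s0 MISS; vc=[]
#1 0x20→b8/s0 L1-HIT; vc=[]
#2 0x11→b4/s0 MISS; vc=[8]
#3 0x13→b4/s0 L1-HIT; vc=[8]
#4 0x21→b8/s0 VC-HIT; vc=[4]
#5 0x21→b8/s0 L1-HIT; vc=[4]
#6 0x13→b4/s0 VC-HIT; vc=[8]
#7 0x10→b4/s0 L1-HIT; vc=[8]
#8 0x22→b8/s0 VC-HIT; vc=[4]
#9 0x12→b4/s0 VC-HIT; vc=[8]
#10 0x12→b4/s0 L1-HIT; vc=[8]

VC = [8]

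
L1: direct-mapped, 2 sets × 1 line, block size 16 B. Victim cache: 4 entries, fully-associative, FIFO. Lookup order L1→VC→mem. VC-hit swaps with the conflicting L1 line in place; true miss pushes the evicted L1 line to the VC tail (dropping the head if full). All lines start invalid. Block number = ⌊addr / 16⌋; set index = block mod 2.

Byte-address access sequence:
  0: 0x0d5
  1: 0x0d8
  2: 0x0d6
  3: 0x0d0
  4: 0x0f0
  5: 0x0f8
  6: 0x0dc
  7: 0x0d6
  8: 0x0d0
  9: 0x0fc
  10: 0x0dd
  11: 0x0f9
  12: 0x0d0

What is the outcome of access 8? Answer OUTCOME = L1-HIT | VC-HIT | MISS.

OUTCOME = L1-HIT

0: 0xd5 (blk 13, set 1) → MISS  vc=[]
1: 0xd8 (blk 13, set 1) → L1-HIT  vc=[]
2: 0xd6 (blk 13, set 1) → L1-HIT  vc=[]
3: 0xd0 (blk 13, set 1) → L1-HIT  vc=[]
4: 0xf0 (blk 15, set 1) → MISS  vc=[13]
5: 0xf8 (blk 15, set 1) → L1-HIT  vc=[13]
6: 0xdc (blk 13, set 1) → VC-HIT  vc=[15]
7: 0xd6 (blk 13, set 1) → L1-HIT  vc=[15]
8: 0xd0 (blk 13, set 1) → L1-HIT  vc=[15]
9: 0xfc (blk 15, set 1) → VC-HIT  vc=[13]
10: 0xdd (blk 13, set 1) → VC-HIT  vc=[15]
11: 0xf9 (blk 15, set 1) → VC-HIT  vc=[13]
12: 0xd0 (blk 13, set 1) → VC-HIT  vc=[15]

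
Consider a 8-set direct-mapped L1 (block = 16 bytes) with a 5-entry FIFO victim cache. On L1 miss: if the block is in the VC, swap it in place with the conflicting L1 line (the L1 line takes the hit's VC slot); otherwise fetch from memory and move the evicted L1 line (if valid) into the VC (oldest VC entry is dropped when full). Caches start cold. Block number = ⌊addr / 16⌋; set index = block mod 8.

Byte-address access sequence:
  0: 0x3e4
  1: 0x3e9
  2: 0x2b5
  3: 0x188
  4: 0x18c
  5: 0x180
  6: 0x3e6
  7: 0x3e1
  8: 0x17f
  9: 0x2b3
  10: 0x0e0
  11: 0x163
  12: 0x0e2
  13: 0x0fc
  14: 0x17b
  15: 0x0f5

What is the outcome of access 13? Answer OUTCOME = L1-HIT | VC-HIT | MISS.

OUTCOME = MISS

#0 0x3e4→b62/s6 MISS; vc=[]
#1 0x3e9→b62/s6 L1-HIT; vc=[]
#2 0x2b5→b43/s3 MISS; vc=[]
#3 0x188→b24/s0 MISS; vc=[]
#4 0x18c→b24/s0 L1-HIT; vc=[]
#5 0x180→b24/s0 L1-HIT; vc=[]
#6 0x3e6→b62/s6 L1-HIT; vc=[]
#7 0x3e1→b62/s6 L1-HIT; vc=[]
#8 0x17f→b23/s7 MISS; vc=[]
#9 0x2b3→b43/s3 L1-HIT; vc=[]
#10 0xe0→b14/s6 MISS; vc=[62]
#11 0x163→b22/s6 MISS; vc=[62,14]
#12 0xe2→b14/s6 VC-HIT; vc=[62,22]
#13 0xfc→b15/s7 MISS; vc=[62,22,23]
#14 0x17b→b23/s7 VC-HIT; vc=[62,22,15]
#15 0xf5→b15/s7 VC-HIT; vc=[62,22,23]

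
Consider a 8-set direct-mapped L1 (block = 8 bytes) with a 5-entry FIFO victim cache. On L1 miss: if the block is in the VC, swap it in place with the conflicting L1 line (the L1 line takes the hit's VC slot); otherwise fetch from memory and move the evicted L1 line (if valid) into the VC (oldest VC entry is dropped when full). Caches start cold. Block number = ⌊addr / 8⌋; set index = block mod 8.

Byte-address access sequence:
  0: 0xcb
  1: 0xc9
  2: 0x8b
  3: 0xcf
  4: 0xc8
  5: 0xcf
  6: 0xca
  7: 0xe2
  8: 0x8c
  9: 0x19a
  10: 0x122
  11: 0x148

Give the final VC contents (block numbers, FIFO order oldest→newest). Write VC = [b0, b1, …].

VC = [25, 28, 17]

0: 0xcb (blk 25, set 1) → MISS  vc=[]
1: 0xc9 (blk 25, set 1) → L1-HIT  vc=[]
2: 0x8b (blk 17, set 1) → MISS  vc=[25]
3: 0xcf (blk 25, set 1) → VC-HIT  vc=[17]
4: 0xc8 (blk 25, set 1) → L1-HIT  vc=[17]
5: 0xcf (blk 25, set 1) → L1-HIT  vc=[17]
6: 0xca (blk 25, set 1) → L1-HIT  vc=[17]
7: 0xe2 (blk 28, set 4) → MISS  vc=[17]
8: 0x8c (blk 17, set 1) → VC-HIT  vc=[25]
9: 0x19a (blk 51, set 3) → MISS  vc=[25]
10: 0x122 (blk 36, set 4) → MISS  vc=[25, 28]
11: 0x148 (blk 41, set 1) → MISS  vc=[25, 28, 17]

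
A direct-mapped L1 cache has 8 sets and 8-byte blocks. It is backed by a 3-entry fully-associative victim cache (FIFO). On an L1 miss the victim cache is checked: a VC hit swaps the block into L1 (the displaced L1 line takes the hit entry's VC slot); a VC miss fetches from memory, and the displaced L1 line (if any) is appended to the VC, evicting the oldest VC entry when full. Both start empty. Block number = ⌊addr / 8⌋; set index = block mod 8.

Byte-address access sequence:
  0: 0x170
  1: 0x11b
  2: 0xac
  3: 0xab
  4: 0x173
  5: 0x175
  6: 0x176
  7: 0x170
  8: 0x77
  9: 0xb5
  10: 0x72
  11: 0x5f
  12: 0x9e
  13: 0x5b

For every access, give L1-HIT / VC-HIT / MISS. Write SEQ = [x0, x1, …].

0: 0x170 (blk 46, set 6) → MISS  vc=[]
1: 0x11b (blk 35, set 3) → MISS  vc=[]
2: 0xac (blk 21, set 5) → MISS  vc=[]
3: 0xab (blk 21, set 5) → L1-HIT  vc=[]
4: 0x173 (blk 46, set 6) → L1-HIT  vc=[]
5: 0x175 (blk 46, set 6) → L1-HIT  vc=[]
6: 0x176 (blk 46, set 6) → L1-HIT  vc=[]
7: 0x170 (blk 46, set 6) → L1-HIT  vc=[]
8: 0x77 (blk 14, set 6) → MISS  vc=[46]
9: 0xb5 (blk 22, set 6) → MISS  vc=[46, 14]
10: 0x72 (blk 14, set 6) → VC-HIT  vc=[46, 22]
11: 0x5f (blk 11, set 3) → MISS  vc=[46, 22, 35]
12: 0x9e (blk 19, set 3) → MISS  vc=[22, 35, 11]
13: 0x5b (blk 11, set 3) → VC-HIT  vc=[22, 35, 19]

SEQ = [MISS, MISS, MISS, L1-HIT, L1-HIT, L1-HIT, L1-HIT, L1-HIT, MISS, MISS, VC-HIT, MISS, MISS, VC-HIT]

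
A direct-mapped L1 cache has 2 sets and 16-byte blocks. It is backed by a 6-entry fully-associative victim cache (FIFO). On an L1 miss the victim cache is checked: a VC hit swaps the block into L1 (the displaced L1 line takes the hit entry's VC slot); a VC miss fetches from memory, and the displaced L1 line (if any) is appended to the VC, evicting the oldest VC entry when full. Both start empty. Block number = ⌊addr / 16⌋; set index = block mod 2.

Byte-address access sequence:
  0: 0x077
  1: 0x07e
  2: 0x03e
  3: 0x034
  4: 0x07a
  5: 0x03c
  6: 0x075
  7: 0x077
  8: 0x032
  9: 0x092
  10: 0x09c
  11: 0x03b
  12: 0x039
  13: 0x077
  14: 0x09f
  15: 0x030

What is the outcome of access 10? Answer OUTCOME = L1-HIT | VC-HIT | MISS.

OUTCOME = L1-HIT

0: 0x77 (blk 7, set 1) → MISS  vc=[]
1: 0x7e (blk 7, set 1) → L1-HIT  vc=[]
2: 0x3e (blk 3, set 1) → MISS  vc=[7]
3: 0x34 (blk 3, set 1) → L1-HIT  vc=[7]
4: 0x7a (blk 7, set 1) → VC-HIT  vc=[3]
5: 0x3c (blk 3, set 1) → VC-HIT  vc=[7]
6: 0x75 (blk 7, set 1) → VC-HIT  vc=[3]
7: 0x77 (blk 7, set 1) → L1-HIT  vc=[3]
8: 0x32 (blk 3, set 1) → VC-HIT  vc=[7]
9: 0x92 (blk 9, set 1) → MISS  vc=[7, 3]
10: 0x9c (blk 9, set 1) → L1-HIT  vc=[7, 3]
11: 0x3b (blk 3, set 1) → VC-HIT  vc=[7, 9]
12: 0x39 (blk 3, set 1) → L1-HIT  vc=[7, 9]
13: 0x77 (blk 7, set 1) → VC-HIT  vc=[3, 9]
14: 0x9f (blk 9, set 1) → VC-HIT  vc=[3, 7]
15: 0x30 (blk 3, set 1) → VC-HIT  vc=[9, 7]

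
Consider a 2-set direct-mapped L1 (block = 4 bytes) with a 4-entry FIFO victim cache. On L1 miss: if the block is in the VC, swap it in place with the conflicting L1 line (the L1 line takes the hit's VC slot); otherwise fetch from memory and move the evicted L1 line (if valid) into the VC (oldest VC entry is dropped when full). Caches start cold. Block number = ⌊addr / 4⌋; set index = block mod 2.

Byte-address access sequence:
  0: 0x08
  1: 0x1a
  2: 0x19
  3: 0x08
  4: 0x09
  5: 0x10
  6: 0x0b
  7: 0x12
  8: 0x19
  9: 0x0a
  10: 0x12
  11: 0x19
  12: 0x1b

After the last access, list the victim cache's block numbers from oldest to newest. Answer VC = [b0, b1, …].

#0 0x8→b2/s0 MISS; vc=[]
#1 0x1a→b6/s0 MISS; vc=[2]
#2 0x19→b6/s0 L1-HIT; vc=[2]
#3 0x8→b2/s0 VC-HIT; vc=[6]
#4 0x9→b2/s0 L1-HIT; vc=[6]
#5 0x10→b4/s0 MISS; vc=[6,2]
#6 0xb→b2/s0 VC-HIT; vc=[6,4]
#7 0x12→b4/s0 VC-HIT; vc=[6,2]
#8 0x19→b6/s0 VC-HIT; vc=[4,2]
#9 0xa→b2/s0 VC-HIT; vc=[4,6]
#10 0x12→b4/s0 VC-HIT; vc=[2,6]
#11 0x19→b6/s0 VC-HIT; vc=[2,4]
#12 0x1b→b6/s0 L1-HIT; vc=[2,4]

VC = [2, 4]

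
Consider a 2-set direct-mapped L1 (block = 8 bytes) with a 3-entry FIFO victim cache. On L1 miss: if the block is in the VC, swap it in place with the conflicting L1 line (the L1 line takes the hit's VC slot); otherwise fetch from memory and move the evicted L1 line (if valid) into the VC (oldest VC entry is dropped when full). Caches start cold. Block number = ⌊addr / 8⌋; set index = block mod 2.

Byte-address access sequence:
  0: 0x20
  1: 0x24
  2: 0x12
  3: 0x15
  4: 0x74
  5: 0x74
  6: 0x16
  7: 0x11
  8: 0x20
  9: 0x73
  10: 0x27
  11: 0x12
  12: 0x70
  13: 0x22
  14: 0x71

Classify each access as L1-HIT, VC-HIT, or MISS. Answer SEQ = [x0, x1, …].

SEQ = [MISS, L1-HIT, MISS, L1-HIT, MISS, L1-HIT, VC-HIT, L1-HIT, VC-HIT, VC-HIT, VC-HIT, VC-HIT, VC-HIT, VC-HIT, VC-HIT]

0: 0x20 (blk 4, set 0) → MISS  vc=[]
1: 0x24 (blk 4, set 0) → L1-HIT  vc=[]
2: 0x12 (blk 2, set 0) → MISS  vc=[4]
3: 0x15 (blk 2, set 0) → L1-HIT  vc=[4]
4: 0x74 (blk 14, set 0) → MISS  vc=[4, 2]
5: 0x74 (blk 14, set 0) → L1-HIT  vc=[4, 2]
6: 0x16 (blk 2, set 0) → VC-HIT  vc=[4, 14]
7: 0x11 (blk 2, set 0) → L1-HIT  vc=[4, 14]
8: 0x20 (blk 4, set 0) → VC-HIT  vc=[2, 14]
9: 0x73 (blk 14, set 0) → VC-HIT  vc=[2, 4]
10: 0x27 (blk 4, set 0) → VC-HIT  vc=[2, 14]
11: 0x12 (blk 2, set 0) → VC-HIT  vc=[4, 14]
12: 0x70 (blk 14, set 0) → VC-HIT  vc=[4, 2]
13: 0x22 (blk 4, set 0) → VC-HIT  vc=[14, 2]
14: 0x71 (blk 14, set 0) → VC-HIT  vc=[4, 2]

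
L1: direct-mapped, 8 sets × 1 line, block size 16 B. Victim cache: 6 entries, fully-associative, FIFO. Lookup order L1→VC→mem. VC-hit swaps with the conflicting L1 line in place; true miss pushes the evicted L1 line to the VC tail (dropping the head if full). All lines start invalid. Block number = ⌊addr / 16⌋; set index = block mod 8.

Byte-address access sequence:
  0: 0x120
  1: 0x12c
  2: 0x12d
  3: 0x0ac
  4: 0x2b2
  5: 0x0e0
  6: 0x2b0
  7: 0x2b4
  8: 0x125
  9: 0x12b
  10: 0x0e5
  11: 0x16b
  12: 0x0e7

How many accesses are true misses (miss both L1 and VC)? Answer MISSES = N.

MISSES = 5

#0 0x120→b18/s2 MISS; vc=[]
#1 0x12c→b18/s2 L1-HIT; vc=[]
#2 0x12d→b18/s2 L1-HIT; vc=[]
#3 0xac→b10/s2 MISS; vc=[18]
#4 0x2b2→b43/s3 MISS; vc=[18]
#5 0xe0→b14/s6 MISS; vc=[18]
#6 0x2b0→b43/s3 L1-HIT; vc=[18]
#7 0x2b4→b43/s3 L1-HIT; vc=[18]
#8 0x125→b18/s2 VC-HIT; vc=[10]
#9 0x12b→b18/s2 L1-HIT; vc=[10]
#10 0xe5→b14/s6 L1-HIT; vc=[10]
#11 0x16b→b22/s6 MISS; vc=[10,14]
#12 0xe7→b14/s6 VC-HIT; vc=[10,22]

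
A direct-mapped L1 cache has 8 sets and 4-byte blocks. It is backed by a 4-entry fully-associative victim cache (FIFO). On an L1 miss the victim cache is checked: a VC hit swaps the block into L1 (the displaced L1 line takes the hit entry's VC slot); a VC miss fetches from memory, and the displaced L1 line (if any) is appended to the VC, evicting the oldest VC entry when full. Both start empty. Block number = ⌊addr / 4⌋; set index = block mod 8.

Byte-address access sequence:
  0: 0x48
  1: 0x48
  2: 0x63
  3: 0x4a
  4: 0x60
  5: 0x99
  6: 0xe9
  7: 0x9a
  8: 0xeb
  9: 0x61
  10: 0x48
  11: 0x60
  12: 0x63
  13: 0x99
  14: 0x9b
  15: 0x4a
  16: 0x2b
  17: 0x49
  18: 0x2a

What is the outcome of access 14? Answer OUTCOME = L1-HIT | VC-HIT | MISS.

OUTCOME = L1-HIT

  [0] addr=0x48 blk=18 s=2: MISS | VC []
  [1] addr=0x48 blk=18 s=2: L1-HIT | VC []
  [2] addr=0x63 blk=24 s=0: MISS | VC []
  [3] addr=0x4a blk=18 s=2: L1-HIT | VC []
  [4] addr=0x60 blk=24 s=0: L1-HIT | VC []
  [5] addr=0x99 blk=38 s=6: MISS | VC []
  [6] addr=0xe9 blk=58 s=2: MISS | VC [18]
  [7] addr=0x9a blk=38 s=6: L1-HIT | VC [18]
  [8] addr=0xeb blk=58 s=2: L1-HIT | VC [18]
  [9] addr=0x61 blk=24 s=0: L1-HIT | VC [18]
  [10] addr=0x48 blk=18 s=2: VC-HIT | VC [58]
  [11] addr=0x60 blk=24 s=0: L1-HIT | VC [58]
  [12] addr=0x63 blk=24 s=0: L1-HIT | VC [58]
  [13] addr=0x99 blk=38 s=6: L1-HIT | VC [58]
  [14] addr=0x9b blk=38 s=6: L1-HIT | VC [58]
  [15] addr=0x4a blk=18 s=2: L1-HIT | VC [58]
  [16] addr=0x2b blk=10 s=2: MISS | VC [58, 18]
  [17] addr=0x49 blk=18 s=2: VC-HIT | VC [58, 10]
  [18] addr=0x2a blk=10 s=2: VC-HIT | VC [58, 18]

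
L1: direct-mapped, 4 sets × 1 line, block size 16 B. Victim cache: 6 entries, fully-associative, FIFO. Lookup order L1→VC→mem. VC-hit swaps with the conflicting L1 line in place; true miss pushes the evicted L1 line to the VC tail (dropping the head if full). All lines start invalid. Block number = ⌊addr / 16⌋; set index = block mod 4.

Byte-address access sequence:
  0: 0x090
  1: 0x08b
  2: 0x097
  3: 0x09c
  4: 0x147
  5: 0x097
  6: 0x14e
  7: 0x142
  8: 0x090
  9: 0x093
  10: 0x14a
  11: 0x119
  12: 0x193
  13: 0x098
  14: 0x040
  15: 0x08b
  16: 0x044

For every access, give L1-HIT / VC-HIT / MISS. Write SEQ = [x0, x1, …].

0: 0x90 (blk 9, set 1) → MISS  vc=[]
1: 0x8b (blk 8, set 0) → MISS  vc=[]
2: 0x97 (blk 9, set 1) → L1-HIT  vc=[]
3: 0x9c (blk 9, set 1) → L1-HIT  vc=[]
4: 0x147 (blk 20, set 0) → MISS  vc=[8]
5: 0x97 (blk 9, set 1) → L1-HIT  vc=[8]
6: 0x14e (blk 20, set 0) → L1-HIT  vc=[8]
7: 0x142 (blk 20, set 0) → L1-HIT  vc=[8]
8: 0x90 (blk 9, set 1) → L1-HIT  vc=[8]
9: 0x93 (blk 9, set 1) → L1-HIT  vc=[8]
10: 0x14a (blk 20, set 0) → L1-HIT  vc=[8]
11: 0x119 (blk 17, set 1) → MISS  vc=[8, 9]
12: 0x193 (blk 25, set 1) → MISS  vc=[8, 9, 17]
13: 0x98 (blk 9, set 1) → VC-HIT  vc=[8, 25, 17]
14: 0x40 (blk 4, set 0) → MISS  vc=[8, 25, 17, 20]
15: 0x8b (blk 8, set 0) → VC-HIT  vc=[4, 25, 17, 20]
16: 0x44 (blk 4, set 0) → VC-HIT  vc=[8, 25, 17, 20]

SEQ = [MISS, MISS, L1-HIT, L1-HIT, MISS, L1-HIT, L1-HIT, L1-HIT, L1-HIT, L1-HIT, L1-HIT, MISS, MISS, VC-HIT, MISS, VC-HIT, VC-HIT]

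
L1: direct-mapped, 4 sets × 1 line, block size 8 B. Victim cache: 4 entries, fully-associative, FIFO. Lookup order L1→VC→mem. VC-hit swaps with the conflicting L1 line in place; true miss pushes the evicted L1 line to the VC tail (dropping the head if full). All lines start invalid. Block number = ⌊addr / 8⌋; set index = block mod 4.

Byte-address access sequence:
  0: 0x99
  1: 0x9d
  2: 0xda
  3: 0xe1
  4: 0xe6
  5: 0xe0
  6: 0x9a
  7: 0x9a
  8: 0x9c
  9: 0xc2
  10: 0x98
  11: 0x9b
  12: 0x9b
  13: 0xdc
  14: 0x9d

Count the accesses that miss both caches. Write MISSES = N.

#0 0x99→b19/s3 MISS; vc=[]
#1 0x9d→b19/s3 L1-HIT; vc=[]
#2 0xda→b27/s3 MISS; vc=[19]
#3 0xe1→b28/s0 MISS; vc=[19]
#4 0xe6→b28/s0 L1-HIT; vc=[19]
#5 0xe0→b28/s0 L1-HIT; vc=[19]
#6 0x9a→b19/s3 VC-HIT; vc=[27]
#7 0x9a→b19/s3 L1-HIT; vc=[27]
#8 0x9c→b19/s3 L1-HIT; vc=[27]
#9 0xc2→b24/s0 MISS; vc=[27,28]
#10 0x98→b19/s3 L1-HIT; vc=[27,28]
#11 0x9b→b19/s3 L1-HIT; vc=[27,28]
#12 0x9b→b19/s3 L1-HIT; vc=[27,28]
#13 0xdc→b27/s3 VC-HIT; vc=[19,28]
#14 0x9d→b19/s3 VC-HIT; vc=[27,28]

MISSES = 4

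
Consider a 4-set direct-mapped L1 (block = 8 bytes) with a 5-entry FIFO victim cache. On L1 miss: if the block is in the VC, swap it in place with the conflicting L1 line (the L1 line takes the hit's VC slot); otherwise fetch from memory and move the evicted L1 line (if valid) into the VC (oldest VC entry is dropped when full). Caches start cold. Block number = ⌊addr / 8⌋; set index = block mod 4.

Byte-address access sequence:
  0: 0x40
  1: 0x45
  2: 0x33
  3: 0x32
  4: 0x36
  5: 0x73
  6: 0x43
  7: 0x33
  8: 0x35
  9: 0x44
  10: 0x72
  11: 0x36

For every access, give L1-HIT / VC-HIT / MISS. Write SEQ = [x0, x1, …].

SEQ = [MISS, L1-HIT, MISS, L1-HIT, L1-HIT, MISS, L1-HIT, VC-HIT, L1-HIT, L1-HIT, VC-HIT, VC-HIT]

#0 0x40→b8/s0 MISS; vc=[]
#1 0x45→b8/s0 L1-HIT; vc=[]
#2 0x33→b6/s2 MISS; vc=[]
#3 0x32→b6/s2 L1-HIT; vc=[]
#4 0x36→b6/s2 L1-HIT; vc=[]
#5 0x73→b14/s2 MISS; vc=[6]
#6 0x43→b8/s0 L1-HIT; vc=[6]
#7 0x33→b6/s2 VC-HIT; vc=[14]
#8 0x35→b6/s2 L1-HIT; vc=[14]
#9 0x44→b8/s0 L1-HIT; vc=[14]
#10 0x72→b14/s2 VC-HIT; vc=[6]
#11 0x36→b6/s2 VC-HIT; vc=[14]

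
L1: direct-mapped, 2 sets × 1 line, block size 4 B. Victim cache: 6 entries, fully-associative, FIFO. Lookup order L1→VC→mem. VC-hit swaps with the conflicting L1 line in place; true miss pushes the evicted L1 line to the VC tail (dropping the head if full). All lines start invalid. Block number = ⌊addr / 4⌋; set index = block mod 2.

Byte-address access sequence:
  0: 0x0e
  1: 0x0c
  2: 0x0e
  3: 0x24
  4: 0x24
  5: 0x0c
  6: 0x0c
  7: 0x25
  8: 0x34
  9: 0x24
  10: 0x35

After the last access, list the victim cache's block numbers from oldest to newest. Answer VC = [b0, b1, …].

  [0] addr=0xe blk=3 s=1: MISS | VC []
  [1] addr=0xc blk=3 s=1: L1-HIT | VC []
  [2] addr=0xe blk=3 s=1: L1-HIT | VC []
  [3] addr=0x24 blk=9 s=1: MISS | VC [3]
  [4] addr=0x24 blk=9 s=1: L1-HIT | VC [3]
  [5] addr=0xc blk=3 s=1: VC-HIT | VC [9]
  [6] addr=0xc blk=3 s=1: L1-HIT | VC [9]
  [7] addr=0x25 blk=9 s=1: VC-HIT | VC [3]
  [8] addr=0x34 blk=13 s=1: MISS | VC [3, 9]
  [9] addr=0x24 blk=9 s=1: VC-HIT | VC [3, 13]
  [10] addr=0x35 blk=13 s=1: VC-HIT | VC [3, 9]

VC = [3, 9]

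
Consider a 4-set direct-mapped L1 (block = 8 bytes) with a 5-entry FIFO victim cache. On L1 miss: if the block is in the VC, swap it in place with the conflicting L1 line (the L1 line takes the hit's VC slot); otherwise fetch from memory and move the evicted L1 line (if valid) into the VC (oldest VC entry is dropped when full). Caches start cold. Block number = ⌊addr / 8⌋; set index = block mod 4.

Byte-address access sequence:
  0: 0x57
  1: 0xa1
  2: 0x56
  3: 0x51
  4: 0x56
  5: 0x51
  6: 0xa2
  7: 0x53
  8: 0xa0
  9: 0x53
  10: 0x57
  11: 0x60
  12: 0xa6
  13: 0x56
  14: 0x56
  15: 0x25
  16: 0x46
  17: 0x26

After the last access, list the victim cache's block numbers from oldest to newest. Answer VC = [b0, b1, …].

VC = [12, 20, 8]

#0 0x57→b10/s2 MISS; vc=[]
#1 0xa1→b20/s0 MISS; vc=[]
#2 0x56→b10/s2 L1-HIT; vc=[]
#3 0x51→b10/s2 L1-HIT; vc=[]
#4 0x56→b10/s2 L1-HIT; vc=[]
#5 0x51→b10/s2 L1-HIT; vc=[]
#6 0xa2→b20/s0 L1-HIT; vc=[]
#7 0x53→b10/s2 L1-HIT; vc=[]
#8 0xa0→b20/s0 L1-HIT; vc=[]
#9 0x53→b10/s2 L1-HIT; vc=[]
#10 0x57→b10/s2 L1-HIT; vc=[]
#11 0x60→b12/s0 MISS; vc=[20]
#12 0xa6→b20/s0 VC-HIT; vc=[12]
#13 0x56→b10/s2 L1-HIT; vc=[12]
#14 0x56→b10/s2 L1-HIT; vc=[12]
#15 0x25→b4/s0 MISS; vc=[12,20]
#16 0x46→b8/s0 MISS; vc=[12,20,4]
#17 0x26→b4/s0 VC-HIT; vc=[12,20,8]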